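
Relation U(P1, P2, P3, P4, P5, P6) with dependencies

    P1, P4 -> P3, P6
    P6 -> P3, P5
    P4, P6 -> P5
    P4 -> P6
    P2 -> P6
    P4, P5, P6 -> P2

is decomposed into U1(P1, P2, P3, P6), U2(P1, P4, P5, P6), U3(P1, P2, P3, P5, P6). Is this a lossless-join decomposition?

Chase test. Columns are P1, P2, P3, P4, P5, P6; row i has aⱼ where attribute j ∈ Ui, else bᵢⱼ.
Initial tableau (one row per fragment):
  row 1: a1 a2 a3 b14 b15 a6
  row 2: a1 b22 b23 a4 a5 a6
  row 3: a1 a2 a3 b34 a5 a6
Rows 1 and 2 agree on P6; apply P6→P3, P5 and equate their P3, P5 entries.
No row becomes fully distinguished — the join is lossy.

No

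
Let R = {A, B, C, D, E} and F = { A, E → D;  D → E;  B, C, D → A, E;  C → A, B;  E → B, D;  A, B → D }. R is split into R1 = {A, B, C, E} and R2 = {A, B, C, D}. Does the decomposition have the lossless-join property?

Common attributes: R1 ∩ R2 = {A, B, C}.
Closure of {A, B, C}: A, B → D applies, adding D; D → E applies, adding E. So (A, B, C)⁺ = {A, B, C, D, E}.
This closure contains every attribute of R1, so R1 ∩ R2 → R1. The join is lossless.

Yes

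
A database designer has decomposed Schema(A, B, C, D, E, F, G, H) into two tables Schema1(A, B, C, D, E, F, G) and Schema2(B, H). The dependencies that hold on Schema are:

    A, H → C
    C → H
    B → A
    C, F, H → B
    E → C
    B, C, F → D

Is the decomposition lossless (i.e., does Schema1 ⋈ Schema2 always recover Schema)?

Common attributes: Schema1 ∩ Schema2 = {B}.
Closure of {B}: B → A applies, adding A. So (B)⁺ = {A, B}.
The closure contains neither all of Schema1 = {A, B, C, D, E, F, G} nor all of Schema2 = {B, H}, so the common attributes are not a superkey of either fragment. The join is lossy.

No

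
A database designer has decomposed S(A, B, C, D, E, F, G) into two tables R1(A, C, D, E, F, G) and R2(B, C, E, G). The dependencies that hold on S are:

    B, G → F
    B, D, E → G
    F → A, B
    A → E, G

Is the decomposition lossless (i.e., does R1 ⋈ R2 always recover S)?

No

Common attributes: R1 ∩ R2 = {C, E, G}.
No dependency enlarges {C, E, G}, so (C, E, G)⁺ = {C, E, G}.
The closure contains neither all of R1 = {A, C, D, E, F, G} nor all of R2 = {B, C, E, G}, so the common attributes are not a superkey of either fragment. The join is lossy.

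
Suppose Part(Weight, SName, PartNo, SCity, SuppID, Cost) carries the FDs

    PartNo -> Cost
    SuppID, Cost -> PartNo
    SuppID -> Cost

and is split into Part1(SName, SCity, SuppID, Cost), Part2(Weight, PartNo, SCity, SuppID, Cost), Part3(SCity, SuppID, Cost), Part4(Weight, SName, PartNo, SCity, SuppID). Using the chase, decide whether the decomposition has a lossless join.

Chase test. Columns are Weight, SName, PartNo, SCity, SuppID, Cost; row i has aⱼ where attribute j ∈ Parti, else bᵢⱼ.
Initial tableau (one row per fragment):
  row 1: b11 a2 b13 a4 a5 a6
  row 2: a1 b22 a3 a4 a5 a6
  row 3: b31 b32 b33 a4 a5 a6
  row 4: a1 a2 a3 a4 a5 b46
Rows 2 and 4 agree on PartNo; apply PartNo→Cost and equate their Cost entries.
Rows 1 and 2 agree on SuppID, Cost; apply SuppID, Cost→PartNo and equate their PartNo entries.
Rows 1 and 3 agree on SuppID, Cost; apply SuppID, Cost→PartNo and equate their PartNo entries.
Row 4 is now all distinguished symbols — the join is lossless.

Yes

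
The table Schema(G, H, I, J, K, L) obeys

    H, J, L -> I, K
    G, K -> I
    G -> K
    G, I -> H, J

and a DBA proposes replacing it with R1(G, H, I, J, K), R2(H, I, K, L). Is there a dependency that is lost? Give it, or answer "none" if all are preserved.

Check H, J, L → I, K: no single fragment contains all of {H, I, J, K, L}, and the restricted closure of {H, J, L} across the fragments never reaches {I, K}.
G, K → I is preserved.
G → K is preserved.
G, I → H, J is preserved.

H, J, L -> I, K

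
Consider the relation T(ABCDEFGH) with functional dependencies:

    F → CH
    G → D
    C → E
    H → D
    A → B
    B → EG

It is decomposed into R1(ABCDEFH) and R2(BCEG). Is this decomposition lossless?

Yes

Common attributes: R1 ∩ R2 = {BCE}.
Closure of {BCE}: B → EG applies, adding G; G → D applies, adding D. So (BCE)⁺ = {BCDEG}.
This closure contains every attribute of R2, so R1 ∩ R2 → R2. The join is lossless.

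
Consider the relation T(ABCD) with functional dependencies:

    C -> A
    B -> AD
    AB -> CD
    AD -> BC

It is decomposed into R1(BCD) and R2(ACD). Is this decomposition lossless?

Common attributes: R1 ∩ R2 = {CD}.
Closure of {CD}: C → A applies, adding A; AD → BC applies, adding B. So (CD)⁺ = {ABCD}.
This closure contains every attribute of R1, so R1 ∩ R2 → R1. The join is lossless.

Yes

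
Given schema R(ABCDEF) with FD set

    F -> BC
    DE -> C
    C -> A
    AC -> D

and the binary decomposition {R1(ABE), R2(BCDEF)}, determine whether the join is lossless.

No

Common attributes: R1 ∩ R2 = {BE}.
No dependency enlarges {BE}, so (BE)⁺ = {BE}.
The closure contains neither all of R1 = {ABE} nor all of R2 = {BCDEF}, so the common attributes are not a superkey of either fragment. The join is lossy.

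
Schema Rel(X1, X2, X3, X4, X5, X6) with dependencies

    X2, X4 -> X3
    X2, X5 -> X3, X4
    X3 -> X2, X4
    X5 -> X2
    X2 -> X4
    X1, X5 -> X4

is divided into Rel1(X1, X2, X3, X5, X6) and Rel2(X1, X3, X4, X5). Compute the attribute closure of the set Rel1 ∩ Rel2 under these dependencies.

X1, X2, X3, X4, X5

Rel1 ∩ Rel2 = {X1, X3, X5}.
X3 → X2, X4 applies, adding X2, X4
Closure: {X1, X2, X3, X4, X5}.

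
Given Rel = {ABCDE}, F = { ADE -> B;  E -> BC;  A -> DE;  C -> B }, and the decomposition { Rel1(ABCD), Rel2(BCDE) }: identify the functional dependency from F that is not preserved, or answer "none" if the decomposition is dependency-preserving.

Check A → DE: no single fragment contains all of {ADE}, and the restricted closure of {A} across the fragments never reaches {DE}.
ADE → B is preserved.
E → BC is preserved.
C → B is preserved.

A -> DE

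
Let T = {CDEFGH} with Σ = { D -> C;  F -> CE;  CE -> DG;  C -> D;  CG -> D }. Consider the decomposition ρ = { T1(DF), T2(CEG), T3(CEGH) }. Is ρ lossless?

No

Chase test. Columns are CDEFGH; row i has aⱼ where attribute j ∈ Ti, else bᵢⱼ.
Initial tableau (one row per fragment):
  row 1: b11 a2 b13 a4 b15 b16
  row 2: a1 b22 a3 b24 a5 b26
  row 3: a1 b32 a3 b34 a5 a6
Rows 2 and 3 agree on CE; apply CE→DG and equate their DG entries.
No row becomes fully distinguished — the join is lossy.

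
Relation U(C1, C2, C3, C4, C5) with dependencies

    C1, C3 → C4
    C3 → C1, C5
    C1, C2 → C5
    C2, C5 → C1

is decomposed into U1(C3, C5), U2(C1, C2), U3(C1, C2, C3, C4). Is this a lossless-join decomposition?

Chase test. Columns are C1, C2, C3, C4, C5; row i has aⱼ where attribute j ∈ Ui, else bᵢⱼ.
Initial tableau (one row per fragment):
  row 1: b11 b12 a3 b14 a5
  row 2: a1 a2 b23 b24 b25
  row 3: a1 a2 a3 a4 b35
Rows 1 and 3 agree on C3; apply C3→C1, C5 and equate their C1, C5 entries.
Rows 2 and 3 agree on C1, C2; apply C1, C2→C5 and equate their C5 entries.
Rows 1 and 3 agree on C1, C3; apply C1, C3→C4 and equate their C4 entries.
Row 3 is now all distinguished symbols — the join is lossless.

Yes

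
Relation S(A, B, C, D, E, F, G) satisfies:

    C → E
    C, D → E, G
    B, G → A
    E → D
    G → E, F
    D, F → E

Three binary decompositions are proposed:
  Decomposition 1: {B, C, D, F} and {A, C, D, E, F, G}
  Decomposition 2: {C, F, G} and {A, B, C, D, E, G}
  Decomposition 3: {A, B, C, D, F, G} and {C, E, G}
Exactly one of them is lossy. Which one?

Decomposition 1

Decomposition 1: common = {C, D, F}, closure = {C, D, E, F, G} → lossy.
Decomposition 2: common = {C, G}, closure = {C, D, E, F, G} → lossless.
Decomposition 3: common = {C, G}, closure = {C, D, E, F, G} → lossless.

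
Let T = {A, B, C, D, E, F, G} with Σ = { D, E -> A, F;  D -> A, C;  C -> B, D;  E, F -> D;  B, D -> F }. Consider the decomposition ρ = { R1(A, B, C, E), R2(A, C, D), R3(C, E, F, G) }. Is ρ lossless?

Yes

Chase test. Columns are A, B, C, D, E, F, G; row i has aⱼ where attribute j ∈ Ri, else bᵢⱼ.
Initial tableau (one row per fragment):
  row 1: a1 a2 a3 b14 a5 b16 b17
  row 2: a1 b22 a3 a4 b25 b26 b27
  row 3: b31 b32 a3 b34 a5 a6 a7
Rows 1 and 2 agree on C; apply C→B, D and equate their B, D entries.
Rows 1 and 3 agree on C; apply C→B, D and equate their B, D entries.
Rows 1 and 2 agree on B, D; apply B, D→F and equate their F entries.
Rows 1 and 3 agree on B, D; apply B, D→F and equate their F entries.
Rows 1 and 3 agree on D, E; apply D, E→A, F and equate their A, F entries.
Row 3 is now all distinguished symbols — the join is lossless.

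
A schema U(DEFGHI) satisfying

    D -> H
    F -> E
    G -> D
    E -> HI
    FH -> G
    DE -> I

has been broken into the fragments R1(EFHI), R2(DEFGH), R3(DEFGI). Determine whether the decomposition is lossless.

Chase test. Columns are DEFGHI; row i has aⱼ where attribute j ∈ Ri, else bᵢⱼ.
Initial tableau (one row per fragment):
  row 1: b11 a2 a3 b14 a5 a6
  row 2: a1 a2 a3 a4 a5 b26
  row 3: a1 a2 a3 a4 b35 a6
Rows 2 and 3 agree on D; apply D→H and equate their H entries.
Rows 1 and 2 agree on E; apply E→HI and equate their HI entries.
Rows 1 and 2 agree on FH; apply FH→G and equate their G entries.
Rows 1 and 2 agree on G; apply G→D and equate their D entries.
Row 1 is now all distinguished symbols — the join is lossless.

Yes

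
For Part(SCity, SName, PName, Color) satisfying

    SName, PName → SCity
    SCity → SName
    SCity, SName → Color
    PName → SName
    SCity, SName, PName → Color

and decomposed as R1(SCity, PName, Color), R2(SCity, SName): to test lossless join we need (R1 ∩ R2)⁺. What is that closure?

R1 ∩ R2 = {SCity}.
SCity → SName applies, adding SName
SCity, SName → Color applies, adding Color
Closure: {SCity, SName, Color}.

SCity, SName, Color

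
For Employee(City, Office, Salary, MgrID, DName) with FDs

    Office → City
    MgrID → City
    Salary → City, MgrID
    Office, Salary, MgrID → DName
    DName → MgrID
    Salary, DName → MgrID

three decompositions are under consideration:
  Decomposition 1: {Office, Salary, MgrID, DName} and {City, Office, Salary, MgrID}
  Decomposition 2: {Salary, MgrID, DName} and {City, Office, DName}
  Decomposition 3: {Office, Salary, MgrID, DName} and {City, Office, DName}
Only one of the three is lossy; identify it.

Decomposition 1: common = {Office, Salary, MgrID}, closure = {City, Office, Salary, MgrID, DName} → lossless.
Decomposition 2: common = {DName}, closure = {City, MgrID, DName} → lossy.
Decomposition 3: common = {Office, DName}, closure = {City, Office, MgrID, DName} → lossless.

Decomposition 2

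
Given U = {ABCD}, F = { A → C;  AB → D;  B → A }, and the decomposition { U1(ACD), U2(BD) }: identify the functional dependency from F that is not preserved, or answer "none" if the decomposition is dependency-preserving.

Check B → A: no single fragment contains all of {AB}, and the restricted closure of {B} across the fragments never reaches {A}.
A → C is preserved.
AB → D is preserved.

B → A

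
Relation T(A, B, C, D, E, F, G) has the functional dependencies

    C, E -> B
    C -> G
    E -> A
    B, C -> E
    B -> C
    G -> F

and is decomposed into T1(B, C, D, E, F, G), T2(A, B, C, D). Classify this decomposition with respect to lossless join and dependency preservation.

Lossless test: (B, C, D)⁺ = {A, B, C, D, E, F, G}, which contains all of one fragment — lossless.
Dependency preservation: the restricted closure of {E} across the fragments never reaches {A}, so E → A cannot be enforced without a join — not preserved.

lossless but not dependency-preserving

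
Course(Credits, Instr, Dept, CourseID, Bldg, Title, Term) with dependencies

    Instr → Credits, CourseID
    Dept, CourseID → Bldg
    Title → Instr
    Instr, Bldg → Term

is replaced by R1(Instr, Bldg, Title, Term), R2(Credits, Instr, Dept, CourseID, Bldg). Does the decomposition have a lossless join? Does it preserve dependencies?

lossy but dependency-preserving

Lossless test: (Instr, Bldg)⁺ = {Credits, Instr, CourseID, Bldg, Term}, which is a superkey of neither fragment — lossy.
Dependency preservation: every FD's attributes lie within a single fragment, so each can be enforced locally — preserved.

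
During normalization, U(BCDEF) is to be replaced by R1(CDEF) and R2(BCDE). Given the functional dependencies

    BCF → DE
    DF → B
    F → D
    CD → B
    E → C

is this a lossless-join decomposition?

Yes

Common attributes: R1 ∩ R2 = {CDE}.
Closure of {CDE}: CD → B applies, adding B. So (CDE)⁺ = {BCDE}.
This closure contains every attribute of R2, so R1 ∩ R2 → R2. The join is lossless.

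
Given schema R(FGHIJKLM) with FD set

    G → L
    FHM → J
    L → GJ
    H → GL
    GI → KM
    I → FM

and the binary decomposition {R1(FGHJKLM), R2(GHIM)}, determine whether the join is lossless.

No

Common attributes: R1 ∩ R2 = {GHM}.
Closure of {GHM}: G → L applies, adding L; L → GJ applies, adding J. So (GHM)⁺ = {GHJLM}.
The closure contains neither all of R1 = {FGHJKLM} nor all of R2 = {GHIM}, so the common attributes are not a superkey of either fragment. The join is lossy.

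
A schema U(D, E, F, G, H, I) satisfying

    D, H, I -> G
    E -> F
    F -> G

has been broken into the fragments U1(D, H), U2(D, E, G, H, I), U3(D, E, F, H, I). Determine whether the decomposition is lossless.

Chase test. Columns are D, E, F, G, H, I; row i has aⱼ where attribute j ∈ Ui, else bᵢⱼ.
Initial tableau (one row per fragment):
  row 1: a1 b12 b13 b14 a5 b16
  row 2: a1 a2 b23 a4 a5 a6
  row 3: a1 a2 a3 b34 a5 a6
Rows 2 and 3 agree on D, H, I; apply D, H, I→G and equate their G entries.
Rows 2 and 3 agree on E; apply E→F and equate their F entries.
Row 2 is now all distinguished symbols — the join is lossless.

Yes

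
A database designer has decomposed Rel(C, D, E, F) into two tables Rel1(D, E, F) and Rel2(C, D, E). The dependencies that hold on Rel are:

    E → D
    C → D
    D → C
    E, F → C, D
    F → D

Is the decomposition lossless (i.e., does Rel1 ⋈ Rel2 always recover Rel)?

Yes

Common attributes: Rel1 ∩ Rel2 = {D, E}.
Closure of {D, E}: D → C applies, adding C. So (D, E)⁺ = {C, D, E}.
This closure contains every attribute of Rel2, so Rel1 ∩ Rel2 → Rel2. The join is lossless.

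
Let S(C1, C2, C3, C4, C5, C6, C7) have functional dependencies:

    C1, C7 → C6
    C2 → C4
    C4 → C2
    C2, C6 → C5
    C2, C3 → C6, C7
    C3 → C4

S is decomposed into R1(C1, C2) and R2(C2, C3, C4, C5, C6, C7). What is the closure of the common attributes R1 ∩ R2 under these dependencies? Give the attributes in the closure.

C2, C4

R1 ∩ R2 = {C2}.
C2 → C4 applies, adding C4
Closure: {C2, C4}.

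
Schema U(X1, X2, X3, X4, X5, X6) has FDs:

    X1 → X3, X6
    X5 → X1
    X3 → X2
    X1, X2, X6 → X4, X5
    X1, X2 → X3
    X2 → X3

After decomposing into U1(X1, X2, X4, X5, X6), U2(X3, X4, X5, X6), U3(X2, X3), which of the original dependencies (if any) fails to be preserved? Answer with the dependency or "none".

none

X1 → X3, X6: restricted closure across fragments reaches X3, X6.
X5 → X1 lies within U1.
X3 → X2 lies within U3.
X1, X2, X6 → X4, X5 lies within U1.
X1, X2 → X3: restricted closure across fragments reaches X3.
X2 → X3 lies within U3.
Every dependency is enforceable on the fragments, so the decomposition is dependency-preserving.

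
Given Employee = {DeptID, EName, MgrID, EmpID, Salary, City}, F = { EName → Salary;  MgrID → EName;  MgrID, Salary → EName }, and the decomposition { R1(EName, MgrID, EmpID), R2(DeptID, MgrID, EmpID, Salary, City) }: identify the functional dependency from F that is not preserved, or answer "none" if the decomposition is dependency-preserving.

Check EName → Salary: no single fragment contains all of {EName, Salary}, and the restricted closure of {EName} across the fragments never reaches {Salary}.
MgrID → EName is preserved.
MgrID, Salary → EName is preserved.

EName → Salary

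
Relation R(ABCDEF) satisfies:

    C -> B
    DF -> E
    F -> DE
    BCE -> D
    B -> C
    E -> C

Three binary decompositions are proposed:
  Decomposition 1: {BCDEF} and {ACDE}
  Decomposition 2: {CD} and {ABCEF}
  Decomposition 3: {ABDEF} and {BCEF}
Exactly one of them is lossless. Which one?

Decomposition 1: common = {CDE}, closure = {BCDE} → lossy.
Decomposition 2: common = {C}, closure = {BC} → lossy.
Decomposition 3: common = {BEF}, closure = {BCDEF} → lossless.

Decomposition 3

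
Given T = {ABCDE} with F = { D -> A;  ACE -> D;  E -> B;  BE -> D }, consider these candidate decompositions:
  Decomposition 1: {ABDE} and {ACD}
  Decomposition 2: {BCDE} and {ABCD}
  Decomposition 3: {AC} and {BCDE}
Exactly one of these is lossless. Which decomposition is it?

Decomposition 2

Decomposition 1: common = {AD}, closure = {AD} → lossy.
Decomposition 2: common = {BCD}, closure = {ABCD} → lossless.
Decomposition 3: common = {C}, closure = {C} → lossy.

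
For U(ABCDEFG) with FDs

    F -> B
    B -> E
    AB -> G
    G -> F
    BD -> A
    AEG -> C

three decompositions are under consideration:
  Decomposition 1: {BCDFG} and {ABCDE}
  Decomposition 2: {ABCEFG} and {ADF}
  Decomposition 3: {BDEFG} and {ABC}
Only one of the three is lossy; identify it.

Decomposition 3

Decomposition 1: common = {BCD}, closure = {ABCDEFG} → lossless.
Decomposition 2: common = {AF}, closure = {ABCEFG} → lossless.
Decomposition 3: common = {B}, closure = {BE} → lossy.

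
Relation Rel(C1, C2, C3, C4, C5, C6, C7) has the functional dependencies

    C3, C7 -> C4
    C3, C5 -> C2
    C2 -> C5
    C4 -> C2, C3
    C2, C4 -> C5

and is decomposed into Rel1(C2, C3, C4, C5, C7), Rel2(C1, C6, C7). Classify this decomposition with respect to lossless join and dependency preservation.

lossy but dependency-preserving

Lossless test: (C7)⁺ = {C7}, which is a superkey of neither fragment — lossy.
Dependency preservation: every FD's attributes lie within a single fragment, so each can be enforced locally — preserved.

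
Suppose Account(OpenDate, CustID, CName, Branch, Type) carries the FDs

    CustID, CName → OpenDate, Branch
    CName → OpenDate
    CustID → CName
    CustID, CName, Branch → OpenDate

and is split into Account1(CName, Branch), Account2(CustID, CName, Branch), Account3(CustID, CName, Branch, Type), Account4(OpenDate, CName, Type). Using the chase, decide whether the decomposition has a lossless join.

Yes

Chase test. Columns are OpenDate, CustID, CName, Branch, Type; row i has aⱼ where attribute j ∈ Accounti, else bᵢⱼ.
Initial tableau (one row per fragment):
  row 1: b11 b12 a3 a4 b15
  row 2: b21 a2 a3 a4 b25
  row 3: b31 a2 a3 a4 a5
  row 4: a1 b42 a3 b44 a5
Rows 2 and 3 agree on CustID, CName; apply CustID, CName→OpenDate, Branch and equate their OpenDate, Branch entries.
Rows 1 and 2 agree on CName; apply CName→OpenDate and equate their OpenDate entries.
Rows 1 and 4 agree on CName; apply CName→OpenDate and equate their OpenDate entries.
Row 3 is now all distinguished symbols — the join is lossless.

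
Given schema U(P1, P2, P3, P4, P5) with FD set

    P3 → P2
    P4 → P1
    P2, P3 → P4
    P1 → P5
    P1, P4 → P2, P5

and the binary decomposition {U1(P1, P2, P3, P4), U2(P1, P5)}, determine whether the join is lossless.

Common attributes: U1 ∩ U2 = {P1}.
Closure of {P1}: P1 → P5 applies, adding P5. So (P1)⁺ = {P1, P5}.
This closure contains every attribute of U2, so U1 ∩ U2 → U2. The join is lossless.

Yes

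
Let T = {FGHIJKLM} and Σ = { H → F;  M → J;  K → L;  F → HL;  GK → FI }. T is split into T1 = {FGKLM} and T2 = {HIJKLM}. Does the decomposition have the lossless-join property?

No

Common attributes: T1 ∩ T2 = {KLM}.
Closure of {KLM}: M → J applies, adding J. So (KLM)⁺ = {JKLM}.
The closure contains neither all of T1 = {FGKLM} nor all of T2 = {HIJKLM}, so the common attributes are not a superkey of either fragment. The join is lossy.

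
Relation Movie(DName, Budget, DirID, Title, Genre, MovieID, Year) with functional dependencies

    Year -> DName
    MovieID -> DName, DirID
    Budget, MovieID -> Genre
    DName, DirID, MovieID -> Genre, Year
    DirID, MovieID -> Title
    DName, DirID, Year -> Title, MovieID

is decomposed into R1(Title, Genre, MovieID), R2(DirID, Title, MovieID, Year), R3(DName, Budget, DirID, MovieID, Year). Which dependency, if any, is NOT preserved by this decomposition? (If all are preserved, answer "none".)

Year → DName lies within R3.
MovieID → DName, DirID lies within R3.
Budget, MovieID → Genre: restricted closure across fragments reaches Genre.
DName, DirID, MovieID → Genre, Year: restricted closure across fragments reaches Genre, Year.
DirID, MovieID → Title lies within R2.
DName, DirID, Year → Title, MovieID: restricted closure across fragments reaches Title, MovieID.
Every dependency is enforceable on the fragments, so the decomposition is dependency-preserving.

none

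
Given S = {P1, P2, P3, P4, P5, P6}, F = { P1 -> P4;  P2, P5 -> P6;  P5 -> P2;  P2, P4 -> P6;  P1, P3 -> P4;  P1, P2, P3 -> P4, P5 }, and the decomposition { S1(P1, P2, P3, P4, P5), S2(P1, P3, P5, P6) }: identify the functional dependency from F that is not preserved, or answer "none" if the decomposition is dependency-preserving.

Check P2, P4 → P6: no single fragment contains all of {P2, P4, P6}, and the restricted closure of {P2, P4} across the fragments never reaches {P6}.
P1 → P4 is preserved.
P2, P5 → P6 is preserved.
P5 → P2 is preserved.
P1, P3 → P4 is preserved.
P1, P2, P3 → P4, P5 is preserved.

P2, P4 -> P6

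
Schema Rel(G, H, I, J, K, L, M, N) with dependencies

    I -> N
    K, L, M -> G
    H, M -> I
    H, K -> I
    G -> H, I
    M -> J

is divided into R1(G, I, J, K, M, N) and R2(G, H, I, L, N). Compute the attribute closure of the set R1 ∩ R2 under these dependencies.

G, H, I, N

R1 ∩ R2 = {G, I, N}.
G → H, I applies, adding H
Closure: {G, H, I, N}.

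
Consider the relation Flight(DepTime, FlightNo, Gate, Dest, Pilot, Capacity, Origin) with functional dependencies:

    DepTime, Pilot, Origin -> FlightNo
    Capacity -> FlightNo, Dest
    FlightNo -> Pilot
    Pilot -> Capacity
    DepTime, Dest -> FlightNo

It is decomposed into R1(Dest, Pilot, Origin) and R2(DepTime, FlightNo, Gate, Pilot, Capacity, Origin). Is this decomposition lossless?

Common attributes: R1 ∩ R2 = {Pilot, Origin}.
Closure of {Pilot, Origin}: Pilot → Capacity applies, adding Capacity; Capacity → FlightNo, Dest applies, adding FlightNo, Dest. So (Pilot, Origin)⁺ = {FlightNo, Dest, Pilot, Capacity, Origin}.
This closure contains every attribute of R1, so R1 ∩ R2 → R1. The join is lossless.

Yes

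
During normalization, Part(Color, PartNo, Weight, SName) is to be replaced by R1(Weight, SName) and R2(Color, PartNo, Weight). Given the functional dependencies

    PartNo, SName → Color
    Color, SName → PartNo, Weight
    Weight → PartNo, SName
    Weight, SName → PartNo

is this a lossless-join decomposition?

Common attributes: R1 ∩ R2 = {Weight}.
Closure of {Weight}: Weight → PartNo, SName applies, adding PartNo, SName; PartNo, SName → Color applies, adding Color. So (Weight)⁺ = {Color, PartNo, Weight, SName}.
This closure contains every attribute of R1, so R1 ∩ R2 → R1. The join is lossless.

Yes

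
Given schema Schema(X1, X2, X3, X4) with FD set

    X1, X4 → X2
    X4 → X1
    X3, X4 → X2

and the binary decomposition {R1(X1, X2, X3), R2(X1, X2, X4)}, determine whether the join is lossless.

Common attributes: R1 ∩ R2 = {X1, X2}.
No dependency enlarges {X1, X2}, so (X1, X2)⁺ = {X1, X2}.
The closure contains neither all of R1 = {X1, X2, X3} nor all of R2 = {X1, X2, X4}, so the common attributes are not a superkey of either fragment. The join is lossy.

No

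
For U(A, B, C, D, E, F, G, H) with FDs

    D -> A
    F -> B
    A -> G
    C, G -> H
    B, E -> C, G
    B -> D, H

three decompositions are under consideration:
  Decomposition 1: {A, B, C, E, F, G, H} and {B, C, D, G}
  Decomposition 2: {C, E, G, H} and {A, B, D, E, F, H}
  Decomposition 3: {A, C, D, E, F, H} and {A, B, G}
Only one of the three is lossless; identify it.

Decomposition 1: common = {B, C, G}, closure = {A, B, C, D, G, H} → lossless.
Decomposition 2: common = {E, H}, closure = {E, H} → lossy.
Decomposition 3: common = {A}, closure = {A, G} → lossy.

Decomposition 1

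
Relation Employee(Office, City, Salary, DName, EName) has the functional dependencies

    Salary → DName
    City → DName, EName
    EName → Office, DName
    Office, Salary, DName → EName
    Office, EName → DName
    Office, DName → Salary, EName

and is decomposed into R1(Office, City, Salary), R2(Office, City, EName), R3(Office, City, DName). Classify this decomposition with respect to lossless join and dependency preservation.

lossless but not dependency-preserving

Lossless test (chase): Rows 1 and 2 agree on City; apply City→DName, EName and equate their DName, EName entries. Rows 1 and 3 agree on City; apply City→DName, EName and equate their DName, EName entries. Rows 1 and 2 agree on Office, DName; apply Office, DName→Salary, EName and equate their Salary, EName entries. Rows 1 and 3 agree on Office, DName; apply Office, DName→Salary, EName and equate their Salary, EName entries. Row 1 is now all distinguished symbols — the join is lossless.
Dependency preservation: the restricted closure of {Salary} across the fragments never reaches {DName}, so Salary → DName cannot be enforced without a join — not preserved.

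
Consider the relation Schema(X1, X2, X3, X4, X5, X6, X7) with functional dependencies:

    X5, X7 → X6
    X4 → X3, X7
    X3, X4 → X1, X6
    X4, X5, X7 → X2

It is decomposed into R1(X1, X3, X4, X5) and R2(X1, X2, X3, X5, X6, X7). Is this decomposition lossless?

No

Common attributes: R1 ∩ R2 = {X1, X3, X5}.
No dependency enlarges {X1, X3, X5}, so (X1, X3, X5)⁺ = {X1, X3, X5}.
The closure contains neither all of R1 = {X1, X3, X4, X5} nor all of R2 = {X1, X2, X3, X5, X6, X7}, so the common attributes are not a superkey of either fragment. The join is lossy.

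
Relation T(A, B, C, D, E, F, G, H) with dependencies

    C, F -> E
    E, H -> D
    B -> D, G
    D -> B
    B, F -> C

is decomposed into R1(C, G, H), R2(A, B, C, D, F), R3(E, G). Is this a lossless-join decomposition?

No

Chase test. Columns are A, B, C, D, E, F, G, H; row i has aⱼ where attribute j ∈ Ri, else bᵢⱼ.
Initial tableau (one row per fragment):
  row 1: b11 b12 a3 b14 b15 b16 a7 a8
  row 2: a1 a2 a3 a4 b25 a6 b27 b28
  row 3: b31 b32 b33 b34 a5 b36 a7 b38
No row becomes fully distinguished — the join is lossy.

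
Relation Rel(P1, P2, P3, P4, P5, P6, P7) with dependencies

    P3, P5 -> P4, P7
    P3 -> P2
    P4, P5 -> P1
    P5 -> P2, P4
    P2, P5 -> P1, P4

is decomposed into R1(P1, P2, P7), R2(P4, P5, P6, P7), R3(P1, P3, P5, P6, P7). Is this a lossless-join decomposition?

No

Chase test. Columns are P1, P2, P3, P4, P5, P6, P7; row i has aⱼ where attribute j ∈ Ri, else bᵢⱼ.
Initial tableau (one row per fragment):
  row 1: a1 a2 b13 b14 b15 b16 a7
  row 2: b21 b22 b23 a4 a5 a6 a7
  row 3: a1 b32 a3 b34 a5 a6 a7
Rows 2 and 3 agree on P5; apply P5→P2, P4 and equate their P2, P4 entries.
Rows 2 and 3 agree on P2, P5; apply P2, P5→P1, P4 and equate their P1, P4 entries.
No row becomes fully distinguished — the join is lossy.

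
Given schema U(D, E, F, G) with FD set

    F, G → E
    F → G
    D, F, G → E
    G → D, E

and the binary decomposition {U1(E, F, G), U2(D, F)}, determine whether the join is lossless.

Common attributes: U1 ∩ U2 = {F}.
Closure of {F}: F → G applies, adding G; G → D, E applies, adding D, E. So (F)⁺ = {D, E, F, G}.
This closure contains every attribute of U1, so U1 ∩ U2 → U1. The join is lossless.

Yes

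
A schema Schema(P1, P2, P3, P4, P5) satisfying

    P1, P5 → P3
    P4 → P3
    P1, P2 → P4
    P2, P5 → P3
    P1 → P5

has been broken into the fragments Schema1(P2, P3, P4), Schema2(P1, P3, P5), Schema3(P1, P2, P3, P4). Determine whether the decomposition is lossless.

Yes

Chase test. Columns are P1, P2, P3, P4, P5; row i has aⱼ where attribute j ∈ Schemai, else bᵢⱼ.
Initial tableau (one row per fragment):
  row 1: b11 a2 a3 a4 b15
  row 2: a1 b22 a3 b24 a5
  row 3: a1 a2 a3 a4 b35
Rows 2 and 3 agree on P1; apply P1→P5 and equate their P5 entries.
Row 3 is now all distinguished symbols — the join is lossless.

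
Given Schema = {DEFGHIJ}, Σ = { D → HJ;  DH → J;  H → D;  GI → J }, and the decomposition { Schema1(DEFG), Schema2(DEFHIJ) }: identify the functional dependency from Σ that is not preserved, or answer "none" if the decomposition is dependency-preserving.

GI → J

Check GI → J: no single fragment contains all of {GIJ}, and the restricted closure of {GI} across the fragments never reaches {J}.
D → HJ is preserved.
DH → J is preserved.
H → D is preserved.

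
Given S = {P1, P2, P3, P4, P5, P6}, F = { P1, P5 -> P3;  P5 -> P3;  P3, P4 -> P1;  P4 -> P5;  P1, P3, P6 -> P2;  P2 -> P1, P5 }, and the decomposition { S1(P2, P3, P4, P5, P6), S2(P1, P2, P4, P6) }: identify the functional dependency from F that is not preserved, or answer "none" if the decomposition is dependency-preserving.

P1, P3, P6 -> P2

Check P1, P3, P6 → P2: no single fragment contains all of {P1, P2, P3, P6}, and the restricted closure of {P1, P3, P6} across the fragments never reaches {P2}.
P1, P5 → P3 is preserved.
P5 → P3 is preserved.
P3, P4 → P1 is preserved.
P4 → P5 is preserved.
P2 → P1, P5 is preserved.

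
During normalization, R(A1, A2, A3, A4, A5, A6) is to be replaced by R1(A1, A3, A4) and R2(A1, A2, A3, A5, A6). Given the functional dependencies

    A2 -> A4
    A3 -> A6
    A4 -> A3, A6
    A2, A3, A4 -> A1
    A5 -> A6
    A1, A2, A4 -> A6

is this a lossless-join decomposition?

Common attributes: R1 ∩ R2 = {A1, A3}.
Closure of {A1, A3}: A3 → A6 applies, adding A6. So (A1, A3)⁺ = {A1, A3, A6}.
The closure contains neither all of R1 = {A1, A3, A4} nor all of R2 = {A1, A2, A3, A5, A6}, so the common attributes are not a superkey of either fragment. The join is lossy.

No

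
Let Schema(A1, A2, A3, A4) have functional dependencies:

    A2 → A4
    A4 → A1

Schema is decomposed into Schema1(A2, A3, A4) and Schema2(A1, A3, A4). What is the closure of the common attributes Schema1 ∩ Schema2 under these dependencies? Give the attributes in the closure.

Schema1 ∩ Schema2 = {A3, A4}.
A4 → A1 applies, adding A1
Closure: {A1, A3, A4}.

A1, A3, A4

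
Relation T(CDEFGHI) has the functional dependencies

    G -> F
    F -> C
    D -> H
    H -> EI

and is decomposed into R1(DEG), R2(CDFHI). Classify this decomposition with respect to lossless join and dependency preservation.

Lossless test: (D)⁺ = {DEHI}, which is a superkey of neither fragment — lossy.
Dependency preservation: the restricted closure of {G} across the fragments never reaches {F}, so G → F cannot be enforced without a join — not preserved.

lossy and not dependency-preserving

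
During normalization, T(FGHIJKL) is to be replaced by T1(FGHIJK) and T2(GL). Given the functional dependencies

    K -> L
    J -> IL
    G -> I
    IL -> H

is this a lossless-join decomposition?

No

Common attributes: T1 ∩ T2 = {G}.
Closure of {G}: G → I applies, adding I. So (G)⁺ = {GI}.
The closure contains neither all of T1 = {FGHIJK} nor all of T2 = {GL}, so the common attributes are not a superkey of either fragment. The join is lossy.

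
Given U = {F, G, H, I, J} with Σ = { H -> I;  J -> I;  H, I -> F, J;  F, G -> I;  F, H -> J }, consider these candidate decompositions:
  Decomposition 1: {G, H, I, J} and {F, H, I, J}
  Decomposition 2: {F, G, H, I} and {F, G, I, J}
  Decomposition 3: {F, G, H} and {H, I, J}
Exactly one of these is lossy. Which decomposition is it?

Decomposition 1: common = {H, I, J}, closure = {F, H, I, J} → lossless.
Decomposition 2: common = {F, G, I}, closure = {F, G, I} → lossy.
Decomposition 3: common = {H}, closure = {F, H, I, J} → lossless.

Decomposition 2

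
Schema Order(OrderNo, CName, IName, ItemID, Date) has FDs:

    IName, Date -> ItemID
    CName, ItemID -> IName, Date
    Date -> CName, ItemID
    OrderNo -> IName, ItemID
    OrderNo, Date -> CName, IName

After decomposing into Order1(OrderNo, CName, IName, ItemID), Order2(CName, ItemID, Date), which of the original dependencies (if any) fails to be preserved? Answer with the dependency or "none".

none

IName, Date → ItemID: restricted closure across fragments reaches ItemID.
CName, ItemID → IName, Date: restricted closure across fragments reaches IName, Date.
Date → CName, ItemID lies within Order2.
OrderNo → IName, ItemID lies within Order1.
OrderNo, Date → CName, IName: restricted closure across fragments reaches CName, IName.
Every dependency is enforceable on the fragments, so the decomposition is dependency-preserving.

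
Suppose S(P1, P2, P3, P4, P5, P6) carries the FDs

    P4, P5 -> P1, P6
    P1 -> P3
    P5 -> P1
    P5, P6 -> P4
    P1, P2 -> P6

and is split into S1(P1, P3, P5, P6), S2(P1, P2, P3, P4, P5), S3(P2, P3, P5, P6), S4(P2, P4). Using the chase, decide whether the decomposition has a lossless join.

Yes

Chase test. Columns are P1, P2, P3, P4, P5, P6; row i has aⱼ where attribute j ∈ Si, else bᵢⱼ.
Initial tableau (one row per fragment):
  row 1: a1 b12 a3 b14 a5 a6
  row 2: a1 a2 a3 a4 a5 b26
  row 3: b31 a2 a3 b34 a5 a6
  row 4: b41 a2 b43 a4 b45 b46
Rows 1 and 3 agree on P5; apply P5→P1 and equate their P1 entries.
Rows 1 and 3 agree on P5, P6; apply P5, P6→P4 and equate their P4 entries.
Rows 2 and 3 agree on P1, P2; apply P1, P2→P6 and equate their P6 entries.
Rows 1 and 2 agree on P5, P6; apply P5, P6→P4 and equate their P4 entries.
Row 2 is now all distinguished symbols — the join is lossless.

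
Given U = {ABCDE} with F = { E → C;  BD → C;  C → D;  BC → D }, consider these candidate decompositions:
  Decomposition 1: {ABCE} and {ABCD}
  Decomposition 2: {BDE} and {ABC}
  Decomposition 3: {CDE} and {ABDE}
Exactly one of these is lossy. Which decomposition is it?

Decomposition 1: common = {ABC}, closure = {ABCD} → lossless.
Decomposition 2: common = {B}, closure = {B} → lossy.
Decomposition 3: common = {DE}, closure = {CDE} → lossless.

Decomposition 2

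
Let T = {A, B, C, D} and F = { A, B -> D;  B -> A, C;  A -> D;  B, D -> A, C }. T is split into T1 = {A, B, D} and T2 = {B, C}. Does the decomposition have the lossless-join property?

Common attributes: T1 ∩ T2 = {B}.
Closure of {B}: B → A, C applies, adding A, C; A → D applies, adding D. So (B)⁺ = {A, B, C, D}.
This closure contains every attribute of T1, so T1 ∩ T2 → T1. The join is lossless.

Yes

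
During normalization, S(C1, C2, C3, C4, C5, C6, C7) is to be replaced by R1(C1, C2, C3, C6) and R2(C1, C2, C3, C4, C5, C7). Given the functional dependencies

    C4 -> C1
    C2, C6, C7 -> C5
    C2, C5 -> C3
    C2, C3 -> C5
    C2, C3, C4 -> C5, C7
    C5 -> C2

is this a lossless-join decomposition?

Common attributes: R1 ∩ R2 = {C1, C2, C3}.
Closure of {C1, C2, C3}: C2, C3 → C5 applies, adding C5. So (C1, C2, C3)⁺ = {C1, C2, C3, C5}.
The closure contains neither all of R1 = {C1, C2, C3, C6} nor all of R2 = {C1, C2, C3, C4, C5, C7}, so the common attributes are not a superkey of either fragment. The join is lossy.

No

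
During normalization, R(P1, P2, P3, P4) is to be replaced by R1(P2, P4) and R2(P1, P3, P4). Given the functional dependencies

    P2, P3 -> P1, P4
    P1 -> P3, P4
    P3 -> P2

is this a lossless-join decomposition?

No

Common attributes: R1 ∩ R2 = {P4}.
No dependency enlarges {P4}, so (P4)⁺ = {P4}.
The closure contains neither all of R1 = {P2, P4} nor all of R2 = {P1, P3, P4}, so the common attributes are not a superkey of either fragment. The join is lossy.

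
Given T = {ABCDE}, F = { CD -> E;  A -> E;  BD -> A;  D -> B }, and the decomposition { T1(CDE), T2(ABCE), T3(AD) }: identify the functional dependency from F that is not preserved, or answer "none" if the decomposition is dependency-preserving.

D -> B

Check D → B: no single fragment contains all of {BD}, and the restricted closure of {D} across the fragments never reaches {B}.
CD → E is preserved.
A → E is preserved.
BD → A is preserved.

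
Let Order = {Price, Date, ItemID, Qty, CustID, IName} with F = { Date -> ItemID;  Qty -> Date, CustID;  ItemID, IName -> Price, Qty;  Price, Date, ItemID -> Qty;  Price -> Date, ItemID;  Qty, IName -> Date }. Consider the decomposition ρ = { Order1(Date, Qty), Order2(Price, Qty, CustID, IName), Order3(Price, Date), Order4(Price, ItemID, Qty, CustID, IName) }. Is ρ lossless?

Yes

Chase test. Columns are Price, Date, ItemID, Qty, CustID, IName; row i has aⱼ where attribute j ∈ Orderi, else bᵢⱼ.
Initial tableau (one row per fragment):
  row 1: b11 a2 b13 a4 b15 b16
  row 2: a1 b22 b23 a4 a5 a6
  row 3: a1 a2 b33 b34 b35 b36
  row 4: a1 b42 a3 a4 a5 a6
Rows 1 and 3 agree on Date; apply Date→ItemID and equate their ItemID entries.
Rows 1 and 2 agree on Qty; apply Qty→Date, CustID and equate their Date, CustID entries.
Rows 1 and 4 agree on Qty; apply Qty→Date, CustID and equate their Date, CustID entries.
Rows 2 and 3 agree on Price; apply Price→Date, ItemID and equate their Date, ItemID entries.
Rows 2 and 4 agree on Price; apply Price→Date, ItemID and equate their Date, ItemID entries.
Rows 2 and 3 agree on Price, Date, ItemID; apply Price, Date, ItemID→Qty and equate their Qty entries.
Rows 1 and 3 agree on Qty; apply Qty→Date, CustID and equate their Date, CustID entries.
Row 2 is now all distinguished symbols — the join is lossless.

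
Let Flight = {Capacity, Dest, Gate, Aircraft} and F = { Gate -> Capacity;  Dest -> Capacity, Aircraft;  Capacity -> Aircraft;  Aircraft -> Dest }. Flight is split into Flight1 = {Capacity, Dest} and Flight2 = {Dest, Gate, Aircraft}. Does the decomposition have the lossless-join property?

Yes

Common attributes: Flight1 ∩ Flight2 = {Dest}.
Closure of {Dest}: Dest → Capacity, Aircraft applies, adding Capacity, Aircraft. So (Dest)⁺ = {Capacity, Dest, Aircraft}.
This closure contains every attribute of Flight1, so Flight1 ∩ Flight2 → Flight1. The join is lossless.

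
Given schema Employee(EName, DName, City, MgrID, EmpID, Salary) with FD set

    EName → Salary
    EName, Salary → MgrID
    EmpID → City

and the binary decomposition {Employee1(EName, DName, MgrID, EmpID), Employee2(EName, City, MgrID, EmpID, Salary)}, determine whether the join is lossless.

Common attributes: Employee1 ∩ Employee2 = {EName, MgrID, EmpID}.
Closure of {EName, MgrID, EmpID}: EName → Salary applies, adding Salary; EmpID → City applies, adding City. So (EName, MgrID, EmpID)⁺ = {EName, City, MgrID, EmpID, Salary}.
This closure contains every attribute of Employee2, so Employee1 ∩ Employee2 → Employee2. The join is lossless.

Yes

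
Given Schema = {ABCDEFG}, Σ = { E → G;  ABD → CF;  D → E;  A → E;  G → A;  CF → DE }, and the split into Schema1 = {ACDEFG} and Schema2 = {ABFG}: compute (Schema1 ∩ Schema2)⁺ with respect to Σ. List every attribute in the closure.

AEFG

Schema1 ∩ Schema2 = {AFG}.
A → E applies, adding E
Closure: {AEFG}.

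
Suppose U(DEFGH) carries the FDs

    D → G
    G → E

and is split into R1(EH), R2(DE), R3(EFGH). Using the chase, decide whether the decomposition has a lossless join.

No

Chase test. Columns are DEFGH; row i has aⱼ where attribute j ∈ Ri, else bᵢⱼ.
Initial tableau (one row per fragment):
  row 1: b11 a2 b13 b14 a5
  row 2: a1 a2 b23 b24 b25
  row 3: b31 a2 a3 a4 a5
No row becomes fully distinguished — the join is lossy.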